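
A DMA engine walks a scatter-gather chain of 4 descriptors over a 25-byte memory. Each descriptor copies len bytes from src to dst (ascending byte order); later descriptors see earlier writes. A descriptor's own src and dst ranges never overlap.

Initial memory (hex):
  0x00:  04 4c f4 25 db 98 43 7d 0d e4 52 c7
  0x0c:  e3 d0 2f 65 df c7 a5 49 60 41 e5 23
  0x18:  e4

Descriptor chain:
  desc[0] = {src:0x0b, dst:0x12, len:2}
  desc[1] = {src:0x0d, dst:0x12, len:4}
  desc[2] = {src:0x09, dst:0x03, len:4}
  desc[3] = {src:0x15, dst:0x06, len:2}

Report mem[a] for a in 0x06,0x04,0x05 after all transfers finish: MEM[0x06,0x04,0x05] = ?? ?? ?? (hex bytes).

MEM[0x06,0x04,0x05] = df 52 c7

  after D0: wrote 2B at 0x12 = c7e3
  after D1: wrote 4B at 0x12 = d02f65df
  after D2: wrote 4B at 0x03 = e452c7e3
  after D3: wrote 2B at 0x06 = dfe5
query mem[0x06]=0xdf, mem[0x04]=0x52, mem[0x05]=0xc7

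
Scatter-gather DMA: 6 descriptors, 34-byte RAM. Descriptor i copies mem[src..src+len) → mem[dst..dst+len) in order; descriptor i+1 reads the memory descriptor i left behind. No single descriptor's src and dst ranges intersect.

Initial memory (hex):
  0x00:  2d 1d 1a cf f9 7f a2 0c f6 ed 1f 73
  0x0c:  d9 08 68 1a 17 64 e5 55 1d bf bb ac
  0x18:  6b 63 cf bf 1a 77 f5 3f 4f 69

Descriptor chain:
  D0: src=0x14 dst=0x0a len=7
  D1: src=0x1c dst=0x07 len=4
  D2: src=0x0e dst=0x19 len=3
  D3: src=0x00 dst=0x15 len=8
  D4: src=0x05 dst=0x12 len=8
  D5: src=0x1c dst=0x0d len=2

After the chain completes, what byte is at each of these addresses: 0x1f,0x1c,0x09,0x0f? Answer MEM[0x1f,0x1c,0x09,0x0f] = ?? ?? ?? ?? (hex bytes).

#0 dst[0x0a+7] := {0x1d,0xbf,0xbb,0xac,0x6b,0x63,0xcf}
#1 dst[0x07+4] := {0x1a,0x77,0xf5,0x3f}
#2 dst[0x19+3] := {0x6b,0x63,0xcf}
#3 dst[0x15+8] := {0x2d,0x1d,0x1a,0xcf,0xf9,0x7f,0xa2,0x1a}
#4 dst[0x12+8] := {0x7f,0xa2,0x1a,0x77,0xf5,0x3f,0xbf,0xbb}
#5 dst[0x0d+2] := {0x1a,0x77}
query mem[0x1f]=0x3f, mem[0x1c]=0x1a, mem[0x09]=0xf5, mem[0x0f]=0x63

MEM[0x1f,0x1c,0x09,0x0f] = 3f 1a f5 63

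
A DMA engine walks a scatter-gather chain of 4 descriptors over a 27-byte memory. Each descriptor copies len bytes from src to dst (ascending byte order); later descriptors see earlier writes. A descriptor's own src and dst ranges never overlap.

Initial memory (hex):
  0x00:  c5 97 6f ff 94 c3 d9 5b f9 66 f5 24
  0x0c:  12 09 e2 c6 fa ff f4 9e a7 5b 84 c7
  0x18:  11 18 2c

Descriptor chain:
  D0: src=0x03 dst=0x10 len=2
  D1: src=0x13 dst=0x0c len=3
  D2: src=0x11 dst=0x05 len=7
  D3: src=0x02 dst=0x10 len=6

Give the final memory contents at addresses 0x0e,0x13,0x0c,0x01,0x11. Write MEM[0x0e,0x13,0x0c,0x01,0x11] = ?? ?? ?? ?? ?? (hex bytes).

  after D0: wrote 2B at 0x10 = ff94
  after D1: wrote 3B at 0x0c = 9ea75b
  after D2: wrote 7B at 0x05 = 94f49ea75b84c7
  after D3: wrote 6B at 0x10 = 6fff9494f49e
query mem[0x0e]=0x5b, mem[0x13]=0x94, mem[0x0c]=0x9e, mem[0x01]=0x97, mem[0x11]=0xff

MEM[0x0e,0x13,0x0c,0x01,0x11] = 5b 94 9e 97 ff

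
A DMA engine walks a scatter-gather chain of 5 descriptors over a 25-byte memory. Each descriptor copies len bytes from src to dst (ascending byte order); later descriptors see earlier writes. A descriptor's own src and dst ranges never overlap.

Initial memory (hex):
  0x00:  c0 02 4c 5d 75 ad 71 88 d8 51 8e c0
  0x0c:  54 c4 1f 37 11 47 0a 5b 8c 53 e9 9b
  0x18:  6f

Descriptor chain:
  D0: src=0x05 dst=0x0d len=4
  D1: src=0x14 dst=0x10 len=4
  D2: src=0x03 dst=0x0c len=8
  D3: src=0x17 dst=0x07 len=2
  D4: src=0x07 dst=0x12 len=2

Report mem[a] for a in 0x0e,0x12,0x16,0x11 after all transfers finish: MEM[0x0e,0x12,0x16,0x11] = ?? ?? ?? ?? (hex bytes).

MEM[0x0e,0x12,0x16,0x11] = ad 9b e9 d8

D0: mem[0x0d..0x10] <- [ad 71 88 d8]
D1: mem[0x10..0x13] <- [8c 53 e9 9b]
D2: mem[0x0c..0x13] <- [5d 75 ad 71 88 d8 51 8e]
D3: mem[0x07..0x08] <- [9b 6f]
D4: mem[0x12..0x13] <- [9b 6f]
query mem[0x0e]=0xad, mem[0x12]=0x9b, mem[0x16]=0xe9, mem[0x11]=0xd8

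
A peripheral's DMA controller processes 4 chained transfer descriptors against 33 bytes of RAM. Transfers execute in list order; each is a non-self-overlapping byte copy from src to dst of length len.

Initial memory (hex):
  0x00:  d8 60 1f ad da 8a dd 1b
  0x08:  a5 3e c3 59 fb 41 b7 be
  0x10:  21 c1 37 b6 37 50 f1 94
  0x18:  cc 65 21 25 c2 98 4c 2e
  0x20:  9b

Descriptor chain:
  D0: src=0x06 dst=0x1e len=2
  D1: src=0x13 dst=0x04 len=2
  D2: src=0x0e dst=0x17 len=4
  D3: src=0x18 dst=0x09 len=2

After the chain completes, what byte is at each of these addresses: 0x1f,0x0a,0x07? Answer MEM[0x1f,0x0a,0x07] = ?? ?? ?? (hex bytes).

#0 dst[0x1e+2] := {0xdd,0x1b}
#1 dst[0x04+2] := {0xb6,0x37}
#2 dst[0x17+4] := {0xb7,0xbe,0x21,0xc1}
#3 dst[0x09+2] := {0xbe,0x21}
query mem[0x1f]=0x1b, mem[0x0a]=0x21, mem[0x07]=0x1b

MEM[0x1f,0x0a,0x07] = 1b 21 1b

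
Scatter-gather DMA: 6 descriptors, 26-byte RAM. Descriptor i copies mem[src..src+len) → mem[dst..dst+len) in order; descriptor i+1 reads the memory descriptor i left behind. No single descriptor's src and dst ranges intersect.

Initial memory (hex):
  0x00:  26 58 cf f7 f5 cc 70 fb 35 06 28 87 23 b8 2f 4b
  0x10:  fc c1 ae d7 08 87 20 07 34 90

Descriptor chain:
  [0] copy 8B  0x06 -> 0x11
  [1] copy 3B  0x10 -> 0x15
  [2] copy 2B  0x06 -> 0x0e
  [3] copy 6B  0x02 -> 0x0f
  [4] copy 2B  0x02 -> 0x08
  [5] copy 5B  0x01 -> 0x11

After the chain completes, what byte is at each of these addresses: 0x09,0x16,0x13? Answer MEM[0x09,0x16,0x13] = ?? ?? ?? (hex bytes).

MEM[0x09,0x16,0x13] = f7 70 f7

[0] 0x06->0x11 len=8 : 70 fb 35 06 28 87 23 b8
[1] 0x10->0x15 len=3 : fc 70 fb
[2] 0x06->0x0e len=2 : 70 fb
[3] 0x02->0x0f len=6 : cf f7 f5 cc 70 fb
[4] 0x02->0x08 len=2 : cf f7
[5] 0x01->0x11 len=5 : 58 cf f7 f5 cc
query mem[0x09]=0xf7, mem[0x16]=0x70, mem[0x13]=0xf7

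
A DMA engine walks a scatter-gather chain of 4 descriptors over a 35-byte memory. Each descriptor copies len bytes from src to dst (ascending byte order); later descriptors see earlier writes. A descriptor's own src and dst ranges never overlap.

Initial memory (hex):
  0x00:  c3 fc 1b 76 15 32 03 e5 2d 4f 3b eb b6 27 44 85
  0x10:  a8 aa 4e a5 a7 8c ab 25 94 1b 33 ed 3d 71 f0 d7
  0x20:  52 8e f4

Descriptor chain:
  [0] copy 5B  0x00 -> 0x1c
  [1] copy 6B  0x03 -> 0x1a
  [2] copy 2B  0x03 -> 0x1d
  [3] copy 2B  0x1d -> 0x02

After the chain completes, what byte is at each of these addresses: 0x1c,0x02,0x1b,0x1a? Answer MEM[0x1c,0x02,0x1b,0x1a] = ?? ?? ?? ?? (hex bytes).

[0] 0x00->0x1c len=5 : c3 fc 1b 76 15
[1] 0x03->0x1a len=6 : 76 15 32 03 e5 2d
[2] 0x03->0x1d len=2 : 76 15
[3] 0x1d->0x02 len=2 : 76 15
query mem[0x1c]=0x32, mem[0x02]=0x76, mem[0x1b]=0x15, mem[0x1a]=0x76

MEM[0x1c,0x02,0x1b,0x1a] = 32 76 15 76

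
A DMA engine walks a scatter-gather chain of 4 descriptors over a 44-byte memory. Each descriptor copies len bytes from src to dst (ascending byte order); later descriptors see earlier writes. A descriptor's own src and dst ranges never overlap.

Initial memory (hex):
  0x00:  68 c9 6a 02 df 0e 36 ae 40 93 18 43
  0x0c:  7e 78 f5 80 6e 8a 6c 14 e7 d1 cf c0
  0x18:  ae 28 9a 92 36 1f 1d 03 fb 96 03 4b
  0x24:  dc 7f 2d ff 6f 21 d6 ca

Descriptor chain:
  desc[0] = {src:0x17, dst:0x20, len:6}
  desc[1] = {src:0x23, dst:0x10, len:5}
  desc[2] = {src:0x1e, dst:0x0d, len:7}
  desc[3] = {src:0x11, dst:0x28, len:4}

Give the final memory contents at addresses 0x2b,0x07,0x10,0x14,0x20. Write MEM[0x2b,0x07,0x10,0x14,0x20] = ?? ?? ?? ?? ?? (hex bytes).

MEM[0x2b,0x07,0x10,0x14,0x20] = ff ae ae ff c0

#0 dst[0x20+6] := {0xc0,0xae,0x28,0x9a,0x92,0x36}
#1 dst[0x10+5] := {0x9a,0x92,0x36,0x2d,0xff}
#2 dst[0x0d+7] := {0x1d,0x03,0xc0,0xae,0x28,0x9a,0x92}
#3 dst[0x28+4] := {0x28,0x9a,0x92,0xff}
query mem[0x2b]=0xff, mem[0x07]=0xae, mem[0x10]=0xae, mem[0x14]=0xff, mem[0x20]=0xc0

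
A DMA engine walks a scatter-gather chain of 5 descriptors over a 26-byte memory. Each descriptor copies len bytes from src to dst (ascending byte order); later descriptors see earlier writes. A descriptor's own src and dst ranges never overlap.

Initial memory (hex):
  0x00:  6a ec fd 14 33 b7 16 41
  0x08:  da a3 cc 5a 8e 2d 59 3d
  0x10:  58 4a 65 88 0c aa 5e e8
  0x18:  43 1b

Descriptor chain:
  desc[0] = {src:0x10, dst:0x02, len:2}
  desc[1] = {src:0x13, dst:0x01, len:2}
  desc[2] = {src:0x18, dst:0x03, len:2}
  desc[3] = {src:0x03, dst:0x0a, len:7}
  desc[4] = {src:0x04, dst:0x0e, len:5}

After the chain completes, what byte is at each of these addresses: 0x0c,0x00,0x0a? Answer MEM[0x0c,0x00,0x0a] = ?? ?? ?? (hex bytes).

MEM[0x0c,0x00,0x0a] = b7 6a 43

[0] 0x10->0x02 len=2 : 58 4a
[1] 0x13->0x01 len=2 : 88 0c
[2] 0x18->0x03 len=2 : 43 1b
[3] 0x03->0x0a len=7 : 43 1b b7 16 41 da a3
[4] 0x04->0x0e len=5 : 1b b7 16 41 da
query mem[0x0c]=0xb7, mem[0x00]=0x6a, mem[0x0a]=0x43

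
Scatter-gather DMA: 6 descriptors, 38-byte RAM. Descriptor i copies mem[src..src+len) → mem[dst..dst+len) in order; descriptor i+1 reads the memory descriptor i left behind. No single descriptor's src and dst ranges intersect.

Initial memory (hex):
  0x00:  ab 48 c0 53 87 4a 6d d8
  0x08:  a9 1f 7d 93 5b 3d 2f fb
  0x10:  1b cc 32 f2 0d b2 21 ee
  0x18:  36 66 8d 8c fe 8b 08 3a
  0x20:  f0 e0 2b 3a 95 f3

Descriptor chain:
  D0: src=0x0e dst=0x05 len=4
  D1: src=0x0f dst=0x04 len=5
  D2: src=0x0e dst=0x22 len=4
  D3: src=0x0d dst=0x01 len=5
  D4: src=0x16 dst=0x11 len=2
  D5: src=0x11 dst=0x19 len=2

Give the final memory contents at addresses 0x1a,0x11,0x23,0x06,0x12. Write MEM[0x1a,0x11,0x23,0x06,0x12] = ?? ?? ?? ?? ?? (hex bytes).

#0 dst[0x05+4] := {0x2f,0xfb,0x1b,0xcc}
#1 dst[0x04+5] := {0xfb,0x1b,0xcc,0x32,0xf2}
#2 dst[0x22+4] := {0x2f,0xfb,0x1b,0xcc}
#3 dst[0x01+5] := {0x3d,0x2f,0xfb,0x1b,0xcc}
#4 dst[0x11+2] := {0x21,0xee}
#5 dst[0x19+2] := {0x21,0xee}
query mem[0x1a]=0xee, mem[0x11]=0x21, mem[0x23]=0xfb, mem[0x06]=0xcc, mem[0x12]=0xee

MEM[0x1a,0x11,0x23,0x06,0x12] = ee 21 fb cc ee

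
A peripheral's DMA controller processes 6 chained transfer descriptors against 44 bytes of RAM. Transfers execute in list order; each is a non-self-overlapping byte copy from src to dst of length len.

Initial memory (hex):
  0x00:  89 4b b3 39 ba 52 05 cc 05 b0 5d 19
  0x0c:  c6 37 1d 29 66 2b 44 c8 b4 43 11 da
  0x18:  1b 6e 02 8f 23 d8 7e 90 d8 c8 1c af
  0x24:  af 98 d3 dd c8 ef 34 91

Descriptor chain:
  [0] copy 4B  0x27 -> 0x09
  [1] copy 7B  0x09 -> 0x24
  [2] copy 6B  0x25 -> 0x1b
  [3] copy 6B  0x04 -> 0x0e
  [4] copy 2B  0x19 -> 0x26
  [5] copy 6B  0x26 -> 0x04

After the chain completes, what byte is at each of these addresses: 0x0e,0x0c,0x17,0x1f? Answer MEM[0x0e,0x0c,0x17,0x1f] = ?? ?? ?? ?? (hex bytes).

MEM[0x0e,0x0c,0x17,0x1f] = ba 34 da 1d

  after D0: wrote 4B at 0x09 = ddc8ef34
  after D1: wrote 7B at 0x24 = ddc8ef34371d29
  after D2: wrote 6B at 0x1b = c8ef34371d29
  after D3: wrote 6B at 0x0e = ba5205cc05dd
  after D4: wrote 2B at 0x26 = 6e02
  after D5: wrote 6B at 0x04 = 6e02371d2991
query mem[0x0e]=0xba, mem[0x0c]=0x34, mem[0x17]=0xda, mem[0x1f]=0x1d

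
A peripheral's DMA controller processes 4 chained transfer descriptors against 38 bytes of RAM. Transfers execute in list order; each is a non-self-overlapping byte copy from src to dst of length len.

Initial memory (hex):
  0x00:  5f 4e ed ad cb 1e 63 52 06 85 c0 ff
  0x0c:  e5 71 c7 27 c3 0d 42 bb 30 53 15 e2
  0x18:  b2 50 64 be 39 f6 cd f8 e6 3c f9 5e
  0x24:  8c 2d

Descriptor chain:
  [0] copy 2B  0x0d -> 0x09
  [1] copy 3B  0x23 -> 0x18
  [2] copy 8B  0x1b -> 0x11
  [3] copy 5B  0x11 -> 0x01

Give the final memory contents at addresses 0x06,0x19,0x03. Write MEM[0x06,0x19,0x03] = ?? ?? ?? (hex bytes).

[0] 0x0d->0x09 len=2 : 71 c7
[1] 0x23->0x18 len=3 : 5e 8c 2d
[2] 0x1b->0x11 len=8 : be 39 f6 cd f8 e6 3c f9
[3] 0x11->0x01 len=5 : be 39 f6 cd f8
query mem[0x06]=0x63, mem[0x19]=0x8c, mem[0x03]=0xf6

MEM[0x06,0x19,0x03] = 63 8c f6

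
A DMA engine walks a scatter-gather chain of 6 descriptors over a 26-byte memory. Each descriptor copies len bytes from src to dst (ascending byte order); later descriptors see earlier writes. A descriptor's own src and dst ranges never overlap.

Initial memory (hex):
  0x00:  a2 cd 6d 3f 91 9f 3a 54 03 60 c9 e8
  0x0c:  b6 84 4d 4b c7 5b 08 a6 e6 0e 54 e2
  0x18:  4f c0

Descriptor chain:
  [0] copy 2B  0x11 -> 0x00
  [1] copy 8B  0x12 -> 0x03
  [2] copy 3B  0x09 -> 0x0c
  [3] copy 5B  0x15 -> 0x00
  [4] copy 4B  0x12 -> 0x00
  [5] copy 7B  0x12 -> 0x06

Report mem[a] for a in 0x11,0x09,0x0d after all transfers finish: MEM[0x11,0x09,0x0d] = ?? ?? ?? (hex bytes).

[0] 0x11->0x00 len=2 : 5b 08
[1] 0x12->0x03 len=8 : 08 a6 e6 0e 54 e2 4f c0
[2] 0x09->0x0c len=3 : 4f c0 e8
[3] 0x15->0x00 len=5 : 0e 54 e2 4f c0
[4] 0x12->0x00 len=4 : 08 a6 e6 0e
[5] 0x12->0x06 len=7 : 08 a6 e6 0e 54 e2 4f
query mem[0x11]=0x5b, mem[0x09]=0x0e, mem[0x0d]=0xc0

MEM[0x11,0x09,0x0d] = 5b 0e c0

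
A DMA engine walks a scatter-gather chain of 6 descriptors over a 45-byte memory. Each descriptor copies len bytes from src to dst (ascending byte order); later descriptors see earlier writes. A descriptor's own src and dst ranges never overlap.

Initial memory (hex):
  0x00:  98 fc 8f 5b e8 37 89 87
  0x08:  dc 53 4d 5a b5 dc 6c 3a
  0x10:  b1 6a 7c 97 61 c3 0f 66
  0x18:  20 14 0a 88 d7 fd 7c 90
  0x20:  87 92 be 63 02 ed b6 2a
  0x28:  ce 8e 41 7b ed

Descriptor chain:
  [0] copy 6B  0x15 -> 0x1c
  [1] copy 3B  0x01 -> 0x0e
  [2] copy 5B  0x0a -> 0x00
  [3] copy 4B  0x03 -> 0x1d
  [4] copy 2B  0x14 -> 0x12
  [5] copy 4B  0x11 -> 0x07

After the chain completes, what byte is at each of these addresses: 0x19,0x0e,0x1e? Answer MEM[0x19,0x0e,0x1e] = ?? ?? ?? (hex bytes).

[0] 0x15->0x1c len=6 : c3 0f 66 20 14 0a
[1] 0x01->0x0e len=3 : fc 8f 5b
[2] 0x0a->0x00 len=5 : 4d 5a b5 dc fc
[3] 0x03->0x1d len=4 : dc fc 37 89
[4] 0x14->0x12 len=2 : 61 c3
[5] 0x11->0x07 len=4 : 6a 61 c3 61
query mem[0x19]=0x14, mem[0x0e]=0xfc, mem[0x1e]=0xfc

MEM[0x19,0x0e,0x1e] = 14 fc fc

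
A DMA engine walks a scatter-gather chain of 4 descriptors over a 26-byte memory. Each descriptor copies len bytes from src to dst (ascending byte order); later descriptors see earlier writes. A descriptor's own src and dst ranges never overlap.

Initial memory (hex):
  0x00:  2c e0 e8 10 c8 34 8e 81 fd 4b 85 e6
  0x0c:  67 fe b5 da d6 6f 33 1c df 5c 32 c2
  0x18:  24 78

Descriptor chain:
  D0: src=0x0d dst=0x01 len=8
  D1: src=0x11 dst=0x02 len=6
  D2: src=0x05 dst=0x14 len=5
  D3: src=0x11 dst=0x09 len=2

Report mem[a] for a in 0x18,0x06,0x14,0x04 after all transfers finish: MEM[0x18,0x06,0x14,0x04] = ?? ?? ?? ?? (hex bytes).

  after D0: wrote 8B at 0x01 = feb5dad66f331cdf
  after D1: wrote 6B at 0x02 = 6f331cdf5c32
  after D2: wrote 5B at 0x14 = df5c32df4b
  after D3: wrote 2B at 0x09 = 6f33
query mem[0x18]=0x4b, mem[0x06]=0x5c, mem[0x14]=0xdf, mem[0x04]=0x1c

MEM[0x18,0x06,0x14,0x04] = 4b 5c df 1c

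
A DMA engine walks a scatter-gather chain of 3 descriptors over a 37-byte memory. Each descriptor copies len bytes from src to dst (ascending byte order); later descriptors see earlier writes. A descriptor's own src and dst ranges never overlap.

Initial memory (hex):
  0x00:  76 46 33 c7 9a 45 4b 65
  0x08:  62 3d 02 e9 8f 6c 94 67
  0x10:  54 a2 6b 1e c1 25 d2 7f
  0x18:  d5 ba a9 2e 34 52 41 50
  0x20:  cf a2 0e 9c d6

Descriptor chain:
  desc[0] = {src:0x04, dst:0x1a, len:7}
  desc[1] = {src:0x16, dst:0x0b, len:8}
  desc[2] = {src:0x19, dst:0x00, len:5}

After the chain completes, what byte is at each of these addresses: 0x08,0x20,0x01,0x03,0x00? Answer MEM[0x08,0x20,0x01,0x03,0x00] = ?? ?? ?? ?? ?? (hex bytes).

MEM[0x08,0x20,0x01,0x03,0x00] = 62 02 9a 4b ba

  after D0: wrote 7B at 0x1a = 9a454b65623d02
  after D1: wrote 8B at 0x0b = d27fd5ba9a454b65
  after D2: wrote 5B at 0x00 = ba9a454b65
query mem[0x08]=0x62, mem[0x20]=0x02, mem[0x01]=0x9a, mem[0x03]=0x4b, mem[0x00]=0xba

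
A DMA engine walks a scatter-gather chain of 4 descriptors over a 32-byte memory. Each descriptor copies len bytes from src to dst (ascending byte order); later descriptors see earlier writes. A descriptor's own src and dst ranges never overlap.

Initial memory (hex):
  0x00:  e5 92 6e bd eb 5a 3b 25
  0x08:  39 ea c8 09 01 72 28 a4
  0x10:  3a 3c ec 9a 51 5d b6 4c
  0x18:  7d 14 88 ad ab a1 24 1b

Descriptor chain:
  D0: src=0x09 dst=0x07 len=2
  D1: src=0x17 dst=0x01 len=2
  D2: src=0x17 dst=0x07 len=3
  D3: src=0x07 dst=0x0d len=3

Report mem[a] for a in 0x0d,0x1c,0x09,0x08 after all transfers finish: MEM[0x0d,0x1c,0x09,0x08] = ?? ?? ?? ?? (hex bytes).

[0] 0x09->0x07 len=2 : ea c8
[1] 0x17->0x01 len=2 : 4c 7d
[2] 0x17->0x07 len=3 : 4c 7d 14
[3] 0x07->0x0d len=3 : 4c 7d 14
query mem[0x0d]=0x4c, mem[0x1c]=0xab, mem[0x09]=0x14, mem[0x08]=0x7d

MEM[0x0d,0x1c,0x09,0x08] = 4c ab 14 7d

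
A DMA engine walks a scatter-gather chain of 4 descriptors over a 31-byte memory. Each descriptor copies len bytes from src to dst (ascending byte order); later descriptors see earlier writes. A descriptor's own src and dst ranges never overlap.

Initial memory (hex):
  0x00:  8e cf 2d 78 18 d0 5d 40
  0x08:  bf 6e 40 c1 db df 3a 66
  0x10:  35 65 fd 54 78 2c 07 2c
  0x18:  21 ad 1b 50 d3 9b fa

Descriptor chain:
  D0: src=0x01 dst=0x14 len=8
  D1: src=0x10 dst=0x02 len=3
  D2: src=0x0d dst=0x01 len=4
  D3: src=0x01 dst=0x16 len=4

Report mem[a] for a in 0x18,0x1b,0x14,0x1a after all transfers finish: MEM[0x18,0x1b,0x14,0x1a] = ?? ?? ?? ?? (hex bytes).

MEM[0x18,0x1b,0x14,0x1a] = 66 bf cf 40

D0: mem[0x14..0x1b] <- [cf 2d 78 18 d0 5d 40 bf]
D1: mem[0x02..0x04] <- [35 65 fd]
D2: mem[0x01..0x04] <- [df 3a 66 35]
D3: mem[0x16..0x19] <- [df 3a 66 35]
query mem[0x18]=0x66, mem[0x1b]=0xbf, mem[0x14]=0xcf, mem[0x1a]=0x40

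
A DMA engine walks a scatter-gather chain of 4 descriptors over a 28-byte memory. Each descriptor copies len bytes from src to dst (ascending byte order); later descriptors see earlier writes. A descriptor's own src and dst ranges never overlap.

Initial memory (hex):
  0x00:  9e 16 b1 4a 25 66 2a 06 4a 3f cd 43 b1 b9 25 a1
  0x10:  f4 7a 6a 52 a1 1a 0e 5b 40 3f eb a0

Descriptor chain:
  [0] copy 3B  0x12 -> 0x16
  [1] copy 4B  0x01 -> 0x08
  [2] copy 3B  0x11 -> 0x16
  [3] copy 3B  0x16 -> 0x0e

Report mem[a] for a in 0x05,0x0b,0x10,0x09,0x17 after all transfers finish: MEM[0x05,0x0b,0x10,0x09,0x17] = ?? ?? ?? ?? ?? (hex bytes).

MEM[0x05,0x0b,0x10,0x09,0x17] = 66 25 52 b1 6a

  after D0: wrote 3B at 0x16 = 6a52a1
  after D1: wrote 4B at 0x08 = 16b14a25
  after D2: wrote 3B at 0x16 = 7a6a52
  after D3: wrote 3B at 0x0e = 7a6a52
query mem[0x05]=0x66, mem[0x0b]=0x25, mem[0x10]=0x52, mem[0x09]=0xb1, mem[0x17]=0x6a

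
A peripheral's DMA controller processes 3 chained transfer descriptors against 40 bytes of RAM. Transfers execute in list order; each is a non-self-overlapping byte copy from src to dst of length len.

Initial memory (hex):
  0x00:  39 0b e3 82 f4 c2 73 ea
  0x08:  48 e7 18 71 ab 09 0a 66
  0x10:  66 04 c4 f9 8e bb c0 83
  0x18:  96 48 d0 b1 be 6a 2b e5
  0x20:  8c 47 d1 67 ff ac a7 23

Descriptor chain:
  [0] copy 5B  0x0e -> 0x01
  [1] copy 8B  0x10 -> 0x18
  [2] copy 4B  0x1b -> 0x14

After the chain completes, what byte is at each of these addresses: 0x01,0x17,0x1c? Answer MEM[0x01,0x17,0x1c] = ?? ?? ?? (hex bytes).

MEM[0x01,0x17,0x1c] = 0a c0 8e

#0 dst[0x01+5] := {0x0a,0x66,0x66,0x04,0xc4}
#1 dst[0x18+8] := {0x66,0x04,0xc4,0xf9,0x8e,0xbb,0xc0,0x83}
#2 dst[0x14+4] := {0xf9,0x8e,0xbb,0xc0}
query mem[0x01]=0x0a, mem[0x17]=0xc0, mem[0x1c]=0x8e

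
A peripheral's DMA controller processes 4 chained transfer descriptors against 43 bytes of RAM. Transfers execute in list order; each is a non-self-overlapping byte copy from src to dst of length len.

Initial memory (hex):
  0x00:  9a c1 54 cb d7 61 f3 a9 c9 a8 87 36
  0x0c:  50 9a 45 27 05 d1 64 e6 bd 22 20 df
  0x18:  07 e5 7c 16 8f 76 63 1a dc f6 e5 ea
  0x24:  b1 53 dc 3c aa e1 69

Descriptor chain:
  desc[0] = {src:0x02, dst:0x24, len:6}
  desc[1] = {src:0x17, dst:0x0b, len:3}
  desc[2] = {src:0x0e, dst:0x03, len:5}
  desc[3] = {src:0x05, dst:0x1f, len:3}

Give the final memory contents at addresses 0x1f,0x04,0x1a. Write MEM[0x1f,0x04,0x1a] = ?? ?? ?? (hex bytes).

[0] 0x02->0x24 len=6 : 54 cb d7 61 f3 a9
[1] 0x17->0x0b len=3 : df 07 e5
[2] 0x0e->0x03 len=5 : 45 27 05 d1 64
[3] 0x05->0x1f len=3 : 05 d1 64
query mem[0x1f]=0x05, mem[0x04]=0x27, mem[0x1a]=0x7c

MEM[0x1f,0x04,0x1a] = 05 27 7c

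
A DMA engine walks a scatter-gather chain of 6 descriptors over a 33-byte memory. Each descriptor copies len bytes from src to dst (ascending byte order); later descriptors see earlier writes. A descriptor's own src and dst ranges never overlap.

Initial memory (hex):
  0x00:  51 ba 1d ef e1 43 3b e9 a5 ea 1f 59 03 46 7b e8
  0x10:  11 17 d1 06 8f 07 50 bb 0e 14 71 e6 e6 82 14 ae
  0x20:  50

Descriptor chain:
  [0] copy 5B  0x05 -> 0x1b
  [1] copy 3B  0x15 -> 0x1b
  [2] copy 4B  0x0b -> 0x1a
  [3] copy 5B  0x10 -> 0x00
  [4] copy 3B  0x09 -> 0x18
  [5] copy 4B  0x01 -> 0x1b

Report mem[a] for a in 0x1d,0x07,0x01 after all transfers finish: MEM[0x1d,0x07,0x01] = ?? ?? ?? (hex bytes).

MEM[0x1d,0x07,0x01] = 06 e9 17

  after D0: wrote 5B at 0x1b = 433be9a5ea
  after D1: wrote 3B at 0x1b = 0750bb
  after D2: wrote 4B at 0x1a = 5903467b
  after D3: wrote 5B at 0x00 = 1117d1068f
  after D4: wrote 3B at 0x18 = ea1f59
  after D5: wrote 4B at 0x1b = 17d1068f
query mem[0x1d]=0x06, mem[0x07]=0xe9, mem[0x01]=0x17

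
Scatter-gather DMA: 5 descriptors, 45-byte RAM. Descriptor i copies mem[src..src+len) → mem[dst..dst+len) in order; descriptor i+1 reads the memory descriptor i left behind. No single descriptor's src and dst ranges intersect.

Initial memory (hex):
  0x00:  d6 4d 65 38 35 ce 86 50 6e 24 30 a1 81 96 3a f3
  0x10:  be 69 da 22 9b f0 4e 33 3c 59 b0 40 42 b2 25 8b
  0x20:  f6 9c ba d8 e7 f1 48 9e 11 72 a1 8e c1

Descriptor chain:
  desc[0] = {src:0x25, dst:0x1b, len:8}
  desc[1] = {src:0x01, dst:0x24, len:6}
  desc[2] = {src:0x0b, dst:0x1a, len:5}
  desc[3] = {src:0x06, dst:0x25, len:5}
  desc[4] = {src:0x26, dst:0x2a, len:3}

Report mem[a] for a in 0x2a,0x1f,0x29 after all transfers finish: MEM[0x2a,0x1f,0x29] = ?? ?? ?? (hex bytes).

MEM[0x2a,0x1f,0x29] = 50 72 30

[0] 0x25->0x1b len=8 : f1 48 9e 11 72 a1 8e c1
[1] 0x01->0x24 len=6 : 4d 65 38 35 ce 86
[2] 0x0b->0x1a len=5 : a1 81 96 3a f3
[3] 0x06->0x25 len=5 : 86 50 6e 24 30
[4] 0x26->0x2a len=3 : 50 6e 24
query mem[0x2a]=0x50, mem[0x1f]=0x72, mem[0x29]=0x30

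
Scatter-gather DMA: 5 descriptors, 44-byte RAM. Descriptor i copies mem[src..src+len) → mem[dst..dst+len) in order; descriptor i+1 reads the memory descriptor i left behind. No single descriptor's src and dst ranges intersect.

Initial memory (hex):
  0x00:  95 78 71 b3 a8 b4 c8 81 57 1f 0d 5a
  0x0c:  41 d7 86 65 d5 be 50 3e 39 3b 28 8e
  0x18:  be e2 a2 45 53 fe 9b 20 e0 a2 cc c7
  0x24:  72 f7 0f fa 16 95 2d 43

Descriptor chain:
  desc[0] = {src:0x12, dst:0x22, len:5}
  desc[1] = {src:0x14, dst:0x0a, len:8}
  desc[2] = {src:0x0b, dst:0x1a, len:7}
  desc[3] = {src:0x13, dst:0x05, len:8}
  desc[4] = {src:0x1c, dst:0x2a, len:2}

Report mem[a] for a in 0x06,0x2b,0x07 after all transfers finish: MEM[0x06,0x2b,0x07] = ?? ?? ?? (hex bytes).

D0: mem[0x22..0x26] <- [50 3e 39 3b 28]
D1: mem[0x0a..0x11] <- [39 3b 28 8e be e2 a2 45]
D2: mem[0x1a..0x20] <- [3b 28 8e be e2 a2 45]
D3: mem[0x05..0x0c] <- [3e 39 3b 28 8e be e2 3b]
D4: mem[0x2a..0x2b] <- [8e be]
query mem[0x06]=0x39, mem[0x2b]=0xbe, mem[0x07]=0x3b

MEM[0x06,0x2b,0x07] = 39 be 3b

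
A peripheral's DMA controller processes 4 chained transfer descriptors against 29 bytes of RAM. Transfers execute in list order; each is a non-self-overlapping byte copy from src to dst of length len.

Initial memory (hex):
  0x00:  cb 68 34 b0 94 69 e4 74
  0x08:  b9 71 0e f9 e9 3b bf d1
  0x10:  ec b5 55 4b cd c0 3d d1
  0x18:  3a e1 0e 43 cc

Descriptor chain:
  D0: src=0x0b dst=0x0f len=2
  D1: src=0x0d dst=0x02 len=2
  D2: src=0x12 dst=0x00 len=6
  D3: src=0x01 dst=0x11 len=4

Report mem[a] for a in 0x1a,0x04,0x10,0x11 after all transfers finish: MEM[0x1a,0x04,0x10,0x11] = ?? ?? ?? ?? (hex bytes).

MEM[0x1a,0x04,0x10,0x11] = 0e 3d e9 4b

#0 dst[0x0f+2] := {0xf9,0xe9}
#1 dst[0x02+2] := {0x3b,0xbf}
#2 dst[0x00+6] := {0x55,0x4b,0xcd,0xc0,0x3d,0xd1}
#3 dst[0x11+4] := {0x4b,0xcd,0xc0,0x3d}
query mem[0x1a]=0x0e, mem[0x04]=0x3d, mem[0x10]=0xe9, mem[0x11]=0x4b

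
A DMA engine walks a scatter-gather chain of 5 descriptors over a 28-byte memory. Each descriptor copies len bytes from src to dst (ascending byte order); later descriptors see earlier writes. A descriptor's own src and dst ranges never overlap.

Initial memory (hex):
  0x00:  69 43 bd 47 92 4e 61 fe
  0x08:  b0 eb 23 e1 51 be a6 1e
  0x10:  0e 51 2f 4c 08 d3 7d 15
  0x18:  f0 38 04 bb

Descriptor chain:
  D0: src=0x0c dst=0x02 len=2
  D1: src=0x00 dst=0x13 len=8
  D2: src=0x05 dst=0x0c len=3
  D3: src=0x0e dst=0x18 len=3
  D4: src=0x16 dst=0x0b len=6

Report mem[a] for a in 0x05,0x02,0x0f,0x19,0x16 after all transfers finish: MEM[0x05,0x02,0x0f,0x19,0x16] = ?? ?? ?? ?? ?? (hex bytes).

#0 dst[0x02+2] := {0x51,0xbe}
#1 dst[0x13+8] := {0x69,0x43,0x51,0xbe,0x92,0x4e,0x61,0xfe}
#2 dst[0x0c+3] := {0x4e,0x61,0xfe}
#3 dst[0x18+3] := {0xfe,0x1e,0x0e}
#4 dst[0x0b+6] := {0xbe,0x92,0xfe,0x1e,0x0e,0xbb}
query mem[0x05]=0x4e, mem[0x02]=0x51, mem[0x0f]=0x0e, mem[0x19]=0x1e, mem[0x16]=0xbe

MEM[0x05,0x02,0x0f,0x19,0x16] = 4e 51 0e 1e be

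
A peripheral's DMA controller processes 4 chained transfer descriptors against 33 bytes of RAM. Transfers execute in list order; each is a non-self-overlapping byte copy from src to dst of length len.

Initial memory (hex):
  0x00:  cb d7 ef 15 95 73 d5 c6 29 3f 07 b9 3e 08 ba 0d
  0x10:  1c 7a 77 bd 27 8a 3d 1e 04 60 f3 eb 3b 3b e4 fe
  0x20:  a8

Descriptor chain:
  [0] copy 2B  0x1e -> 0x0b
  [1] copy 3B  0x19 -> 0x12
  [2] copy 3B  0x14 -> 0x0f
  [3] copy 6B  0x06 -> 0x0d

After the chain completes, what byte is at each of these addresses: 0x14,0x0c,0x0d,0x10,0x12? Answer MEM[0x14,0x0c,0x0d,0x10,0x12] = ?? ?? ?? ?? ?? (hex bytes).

MEM[0x14,0x0c,0x0d,0x10,0x12] = eb fe d5 3f e4

D0: mem[0x0b..0x0c] <- [e4 fe]
D1: mem[0x12..0x14] <- [60 f3 eb]
D2: mem[0x0f..0x11] <- [eb 8a 3d]
D3: mem[0x0d..0x12] <- [d5 c6 29 3f 07 e4]
query mem[0x14]=0xeb, mem[0x0c]=0xfe, mem[0x0d]=0xd5, mem[0x10]=0x3f, mem[0x12]=0xe4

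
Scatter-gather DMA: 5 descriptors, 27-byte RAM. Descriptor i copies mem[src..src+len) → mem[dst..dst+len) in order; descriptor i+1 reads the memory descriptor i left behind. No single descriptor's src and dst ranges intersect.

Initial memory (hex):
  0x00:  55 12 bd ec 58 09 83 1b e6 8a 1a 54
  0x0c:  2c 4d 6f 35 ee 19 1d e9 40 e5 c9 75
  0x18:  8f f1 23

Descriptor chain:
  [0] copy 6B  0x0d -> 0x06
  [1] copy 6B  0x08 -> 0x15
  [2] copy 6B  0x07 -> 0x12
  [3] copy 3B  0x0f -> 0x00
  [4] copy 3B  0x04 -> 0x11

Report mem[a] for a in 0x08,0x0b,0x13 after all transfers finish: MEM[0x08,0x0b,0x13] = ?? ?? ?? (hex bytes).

MEM[0x08,0x0b,0x13] = 35 1d 4d

[0] 0x0d->0x06 len=6 : 4d 6f 35 ee 19 1d
[1] 0x08->0x15 len=6 : 35 ee 19 1d 2c 4d
[2] 0x07->0x12 len=6 : 6f 35 ee 19 1d 2c
[3] 0x0f->0x00 len=3 : 35 ee 19
[4] 0x04->0x11 len=3 : 58 09 4d
query mem[0x08]=0x35, mem[0x0b]=0x1d, mem[0x13]=0x4d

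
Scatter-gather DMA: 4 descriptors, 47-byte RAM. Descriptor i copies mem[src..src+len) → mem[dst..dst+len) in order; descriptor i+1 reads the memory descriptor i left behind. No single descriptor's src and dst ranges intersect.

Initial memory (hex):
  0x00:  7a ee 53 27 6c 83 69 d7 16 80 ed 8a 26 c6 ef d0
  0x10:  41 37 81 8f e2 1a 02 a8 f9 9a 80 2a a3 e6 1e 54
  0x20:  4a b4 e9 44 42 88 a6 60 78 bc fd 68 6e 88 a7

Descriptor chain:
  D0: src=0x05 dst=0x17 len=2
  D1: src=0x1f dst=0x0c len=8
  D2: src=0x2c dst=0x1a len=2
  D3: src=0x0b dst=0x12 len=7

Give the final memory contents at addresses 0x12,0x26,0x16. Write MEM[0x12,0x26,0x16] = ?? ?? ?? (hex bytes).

MEM[0x12,0x26,0x16] = 8a a6 e9

[0] 0x05->0x17 len=2 : 83 69
[1] 0x1f->0x0c len=8 : 54 4a b4 e9 44 42 88 a6
[2] 0x2c->0x1a len=2 : 6e 88
[3] 0x0b->0x12 len=7 : 8a 54 4a b4 e9 44 42
query mem[0x12]=0x8a, mem[0x26]=0xa6, mem[0x16]=0xe9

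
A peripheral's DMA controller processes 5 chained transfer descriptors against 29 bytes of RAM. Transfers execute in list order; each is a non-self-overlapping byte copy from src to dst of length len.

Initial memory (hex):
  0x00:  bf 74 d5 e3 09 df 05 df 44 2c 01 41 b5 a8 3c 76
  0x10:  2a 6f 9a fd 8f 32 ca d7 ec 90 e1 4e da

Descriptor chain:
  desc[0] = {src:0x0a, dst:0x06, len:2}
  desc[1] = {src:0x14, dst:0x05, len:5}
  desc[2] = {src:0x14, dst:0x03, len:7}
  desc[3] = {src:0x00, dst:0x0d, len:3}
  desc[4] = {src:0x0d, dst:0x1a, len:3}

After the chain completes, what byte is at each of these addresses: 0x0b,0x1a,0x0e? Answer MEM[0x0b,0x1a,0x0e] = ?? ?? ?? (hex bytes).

[0] 0x0a->0x06 len=2 : 01 41
[1] 0x14->0x05 len=5 : 8f 32 ca d7 ec
[2] 0x14->0x03 len=7 : 8f 32 ca d7 ec 90 e1
[3] 0x00->0x0d len=3 : bf 74 d5
[4] 0x0d->0x1a len=3 : bf 74 d5
query mem[0x0b]=0x41, mem[0x1a]=0xbf, mem[0x0e]=0x74

MEM[0x0b,0x1a,0x0e] = 41 bf 74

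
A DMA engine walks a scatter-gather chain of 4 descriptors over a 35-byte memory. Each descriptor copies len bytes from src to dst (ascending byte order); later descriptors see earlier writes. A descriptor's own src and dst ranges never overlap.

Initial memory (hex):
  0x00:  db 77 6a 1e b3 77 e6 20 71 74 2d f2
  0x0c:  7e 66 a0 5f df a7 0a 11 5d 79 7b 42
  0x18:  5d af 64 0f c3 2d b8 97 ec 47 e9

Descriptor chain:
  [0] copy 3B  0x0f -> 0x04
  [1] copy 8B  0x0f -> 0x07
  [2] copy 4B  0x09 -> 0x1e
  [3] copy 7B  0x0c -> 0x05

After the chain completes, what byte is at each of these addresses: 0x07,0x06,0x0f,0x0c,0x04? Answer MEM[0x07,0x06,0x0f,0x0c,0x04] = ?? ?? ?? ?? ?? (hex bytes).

D0: mem[0x04..0x06] <- [5f df a7]
D1: mem[0x07..0x0e] <- [5f df a7 0a 11 5d 79 7b]
D2: mem[0x1e..0x21] <- [a7 0a 11 5d]
D3: mem[0x05..0x0b] <- [5d 79 7b 5f df a7 0a]
query mem[0x07]=0x7b, mem[0x06]=0x79, mem[0x0f]=0x5f, mem[0x0c]=0x5d, mem[0x04]=0x5f

MEM[0x07,0x06,0x0f,0x0c,0x04] = 7b 79 5f 5d 5f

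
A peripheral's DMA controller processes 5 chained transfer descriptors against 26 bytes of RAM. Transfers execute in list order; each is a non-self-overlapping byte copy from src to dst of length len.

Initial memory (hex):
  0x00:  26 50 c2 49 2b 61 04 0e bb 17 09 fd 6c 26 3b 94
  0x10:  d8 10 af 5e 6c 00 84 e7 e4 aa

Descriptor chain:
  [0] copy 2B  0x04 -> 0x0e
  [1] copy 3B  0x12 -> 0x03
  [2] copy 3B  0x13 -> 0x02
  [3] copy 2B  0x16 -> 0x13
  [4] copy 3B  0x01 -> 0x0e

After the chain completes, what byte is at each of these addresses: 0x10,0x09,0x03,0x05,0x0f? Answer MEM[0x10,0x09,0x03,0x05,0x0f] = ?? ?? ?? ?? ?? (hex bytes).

  after D0: wrote 2B at 0x0e = 2b61
  after D1: wrote 3B at 0x03 = af5e6c
  after D2: wrote 3B at 0x02 = 5e6c00
  after D3: wrote 2B at 0x13 = 84e7
  after D4: wrote 3B at 0x0e = 505e6c
query mem[0x10]=0x6c, mem[0x09]=0x17, mem[0x03]=0x6c, mem[0x05]=0x6c, mem[0x0f]=0x5e

MEM[0x10,0x09,0x03,0x05,0x0f] = 6c 17 6c 6c 5e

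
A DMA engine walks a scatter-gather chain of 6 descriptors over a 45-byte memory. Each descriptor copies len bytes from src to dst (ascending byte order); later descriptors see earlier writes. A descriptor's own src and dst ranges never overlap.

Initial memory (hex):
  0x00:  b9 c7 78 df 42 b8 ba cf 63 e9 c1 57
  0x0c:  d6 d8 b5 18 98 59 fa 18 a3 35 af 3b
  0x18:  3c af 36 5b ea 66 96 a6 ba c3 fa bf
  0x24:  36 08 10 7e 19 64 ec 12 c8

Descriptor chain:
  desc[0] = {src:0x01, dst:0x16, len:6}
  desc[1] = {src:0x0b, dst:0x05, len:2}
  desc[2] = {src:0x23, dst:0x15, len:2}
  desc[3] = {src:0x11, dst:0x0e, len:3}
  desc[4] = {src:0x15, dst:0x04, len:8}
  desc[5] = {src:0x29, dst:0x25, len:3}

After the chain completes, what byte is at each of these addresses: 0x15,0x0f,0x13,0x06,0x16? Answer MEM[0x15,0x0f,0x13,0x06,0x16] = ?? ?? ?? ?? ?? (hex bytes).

D0: mem[0x16..0x1b] <- [c7 78 df 42 b8 ba]
D1: mem[0x05..0x06] <- [57 d6]
D2: mem[0x15..0x16] <- [bf 36]
D3: mem[0x0e..0x10] <- [59 fa 18]
D4: mem[0x04..0x0b] <- [bf 36 78 df 42 b8 ba ea]
D5: mem[0x25..0x27] <- [64 ec 12]
query mem[0x15]=0xbf, mem[0x0f]=0xfa, mem[0x13]=0x18, mem[0x06]=0x78, mem[0x16]=0x36

MEM[0x15,0x0f,0x13,0x06,0x16] = bf fa 18 78 36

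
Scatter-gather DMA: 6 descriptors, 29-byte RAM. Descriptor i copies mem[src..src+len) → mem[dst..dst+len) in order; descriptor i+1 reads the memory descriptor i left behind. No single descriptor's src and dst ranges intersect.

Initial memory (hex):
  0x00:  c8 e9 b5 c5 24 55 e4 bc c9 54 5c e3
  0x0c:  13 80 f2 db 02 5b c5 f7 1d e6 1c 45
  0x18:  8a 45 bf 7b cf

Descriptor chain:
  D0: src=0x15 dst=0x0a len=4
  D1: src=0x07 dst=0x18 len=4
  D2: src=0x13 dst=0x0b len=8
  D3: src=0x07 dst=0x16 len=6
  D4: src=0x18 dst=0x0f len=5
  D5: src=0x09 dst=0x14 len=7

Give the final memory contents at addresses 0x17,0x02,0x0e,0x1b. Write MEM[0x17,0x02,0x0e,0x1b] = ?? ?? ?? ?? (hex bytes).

MEM[0x17,0x02,0x0e,0x1b] = 1d b5 1c 1d

#0 dst[0x0a+4] := {0xe6,0x1c,0x45,0x8a}
#1 dst[0x18+4] := {0xbc,0xc9,0x54,0xe6}
#2 dst[0x0b+8] := {0xf7,0x1d,0xe6,0x1c,0x45,0xbc,0xc9,0x54}
#3 dst[0x16+6] := {0xbc,0xc9,0x54,0xe6,0xf7,0x1d}
#4 dst[0x0f+5] := {0x54,0xe6,0xf7,0x1d,0xcf}
#5 dst[0x14+7] := {0x54,0xe6,0xf7,0x1d,0xe6,0x1c,0x54}
query mem[0x17]=0x1d, mem[0x02]=0xb5, mem[0x0e]=0x1c, mem[0x1b]=0x1d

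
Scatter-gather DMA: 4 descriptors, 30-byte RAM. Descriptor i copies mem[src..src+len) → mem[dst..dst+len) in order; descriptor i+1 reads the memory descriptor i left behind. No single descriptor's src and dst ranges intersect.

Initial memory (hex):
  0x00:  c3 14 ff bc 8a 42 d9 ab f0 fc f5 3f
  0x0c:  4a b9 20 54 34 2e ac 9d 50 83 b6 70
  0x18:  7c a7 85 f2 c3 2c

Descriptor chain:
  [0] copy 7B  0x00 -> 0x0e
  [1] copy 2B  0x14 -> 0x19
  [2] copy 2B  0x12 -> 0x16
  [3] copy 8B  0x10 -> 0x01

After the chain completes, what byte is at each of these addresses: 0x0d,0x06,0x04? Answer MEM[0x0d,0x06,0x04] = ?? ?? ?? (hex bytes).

#0 dst[0x0e+7] := {0xc3,0x14,0xff,0xbc,0x8a,0x42,0xd9}
#1 dst[0x19+2] := {0xd9,0x83}
#2 dst[0x16+2] := {0x8a,0x42}
#3 dst[0x01+8] := {0xff,0xbc,0x8a,0x42,0xd9,0x83,0x8a,0x42}
query mem[0x0d]=0xb9, mem[0x06]=0x83, mem[0x04]=0x42

MEM[0x0d,0x06,0x04] = b9 83 42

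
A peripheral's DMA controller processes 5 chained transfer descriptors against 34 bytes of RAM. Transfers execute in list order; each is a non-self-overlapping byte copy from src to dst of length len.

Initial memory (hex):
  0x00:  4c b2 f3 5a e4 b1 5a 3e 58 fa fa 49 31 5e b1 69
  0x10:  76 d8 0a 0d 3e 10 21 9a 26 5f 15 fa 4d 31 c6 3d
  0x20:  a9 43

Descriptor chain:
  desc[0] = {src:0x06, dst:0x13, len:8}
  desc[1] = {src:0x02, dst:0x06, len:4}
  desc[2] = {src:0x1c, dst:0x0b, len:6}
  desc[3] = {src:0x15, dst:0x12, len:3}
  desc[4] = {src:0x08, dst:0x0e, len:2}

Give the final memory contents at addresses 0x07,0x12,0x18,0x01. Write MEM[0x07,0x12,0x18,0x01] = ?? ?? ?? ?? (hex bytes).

#0 dst[0x13+8] := {0x5a,0x3e,0x58,0xfa,0xfa,0x49,0x31,0x5e}
#1 dst[0x06+4] := {0xf3,0x5a,0xe4,0xb1}
#2 dst[0x0b+6] := {0x4d,0x31,0xc6,0x3d,0xa9,0x43}
#3 dst[0x12+3] := {0x58,0xfa,0xfa}
#4 dst[0x0e+2] := {0xe4,0xb1}
query mem[0x07]=0x5a, mem[0x12]=0x58, mem[0x18]=0x49, mem[0x01]=0xb2

MEM[0x07,0x12,0x18,0x01] = 5a 58 49 b2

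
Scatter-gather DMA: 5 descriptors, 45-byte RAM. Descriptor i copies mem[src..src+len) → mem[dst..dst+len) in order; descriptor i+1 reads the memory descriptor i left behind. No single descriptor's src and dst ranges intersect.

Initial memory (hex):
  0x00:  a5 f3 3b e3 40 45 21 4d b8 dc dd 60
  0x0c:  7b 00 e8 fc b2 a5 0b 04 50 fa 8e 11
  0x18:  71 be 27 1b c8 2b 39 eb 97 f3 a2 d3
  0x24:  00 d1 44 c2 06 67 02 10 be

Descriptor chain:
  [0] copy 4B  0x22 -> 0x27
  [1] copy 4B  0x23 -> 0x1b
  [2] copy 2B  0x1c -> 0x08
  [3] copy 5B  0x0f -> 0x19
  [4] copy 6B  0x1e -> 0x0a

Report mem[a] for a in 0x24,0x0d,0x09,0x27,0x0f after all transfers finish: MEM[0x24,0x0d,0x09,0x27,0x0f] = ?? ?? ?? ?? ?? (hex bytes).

MEM[0x24,0x0d,0x09,0x27,0x0f] = 00 f3 d1 a2 d3

  after D0: wrote 4B at 0x27 = a2d300d1
  after D1: wrote 4B at 0x1b = d300d144
  after D2: wrote 2B at 0x08 = 00d1
  after D3: wrote 5B at 0x19 = fcb2a50b04
  after D4: wrote 6B at 0x0a = 44eb97f3a2d3
query mem[0x24]=0x00, mem[0x0d]=0xf3, mem[0x09]=0xd1, mem[0x27]=0xa2, mem[0x0f]=0xd3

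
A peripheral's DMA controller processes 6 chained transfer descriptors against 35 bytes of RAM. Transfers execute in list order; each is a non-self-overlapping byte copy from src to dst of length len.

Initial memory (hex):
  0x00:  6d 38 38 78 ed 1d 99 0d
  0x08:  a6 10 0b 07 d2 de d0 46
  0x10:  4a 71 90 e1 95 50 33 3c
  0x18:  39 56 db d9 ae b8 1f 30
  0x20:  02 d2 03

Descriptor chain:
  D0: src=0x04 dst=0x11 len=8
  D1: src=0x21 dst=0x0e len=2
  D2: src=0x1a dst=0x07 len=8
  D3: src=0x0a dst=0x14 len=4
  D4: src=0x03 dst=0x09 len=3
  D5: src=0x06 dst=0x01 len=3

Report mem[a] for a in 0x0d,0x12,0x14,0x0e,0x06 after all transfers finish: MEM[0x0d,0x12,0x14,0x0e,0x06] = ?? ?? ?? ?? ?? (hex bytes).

[0] 0x04->0x11 len=8 : ed 1d 99 0d a6 10 0b 07
[1] 0x21->0x0e len=2 : d2 03
[2] 0x1a->0x07 len=8 : db d9 ae b8 1f 30 02 d2
[3] 0x0a->0x14 len=4 : b8 1f 30 02
[4] 0x03->0x09 len=3 : 78 ed 1d
[5] 0x06->0x01 len=3 : 99 db d9
query mem[0x0d]=0x02, mem[0x12]=0x1d, mem[0x14]=0xb8, mem[0x0e]=0xd2, mem[0x06]=0x99

MEM[0x0d,0x12,0x14,0x0e,0x06] = 02 1d b8 d2 99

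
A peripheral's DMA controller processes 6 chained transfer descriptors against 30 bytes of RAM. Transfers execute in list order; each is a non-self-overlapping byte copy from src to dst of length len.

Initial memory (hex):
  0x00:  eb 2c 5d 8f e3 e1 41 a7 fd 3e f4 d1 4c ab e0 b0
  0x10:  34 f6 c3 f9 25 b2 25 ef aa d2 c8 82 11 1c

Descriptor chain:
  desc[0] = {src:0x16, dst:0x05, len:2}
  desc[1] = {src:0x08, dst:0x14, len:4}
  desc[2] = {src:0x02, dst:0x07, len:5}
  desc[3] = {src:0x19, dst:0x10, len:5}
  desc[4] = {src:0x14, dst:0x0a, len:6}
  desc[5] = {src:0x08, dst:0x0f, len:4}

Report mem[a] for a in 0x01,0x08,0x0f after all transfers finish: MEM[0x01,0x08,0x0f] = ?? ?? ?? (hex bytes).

#0 dst[0x05+2] := {0x25,0xef}
#1 dst[0x14+4] := {0xfd,0x3e,0xf4,0xd1}
#2 dst[0x07+5] := {0x5d,0x8f,0xe3,0x25,0xef}
#3 dst[0x10+5] := {0xd2,0xc8,0x82,0x11,0x1c}
#4 dst[0x0a+6] := {0x1c,0x3e,0xf4,0xd1,0xaa,0xd2}
#5 dst[0x0f+4] := {0x8f,0xe3,0x1c,0x3e}
query mem[0x01]=0x2c, mem[0x08]=0x8f, mem[0x0f]=0x8f

MEM[0x01,0x08,0x0f] = 2c 8f 8f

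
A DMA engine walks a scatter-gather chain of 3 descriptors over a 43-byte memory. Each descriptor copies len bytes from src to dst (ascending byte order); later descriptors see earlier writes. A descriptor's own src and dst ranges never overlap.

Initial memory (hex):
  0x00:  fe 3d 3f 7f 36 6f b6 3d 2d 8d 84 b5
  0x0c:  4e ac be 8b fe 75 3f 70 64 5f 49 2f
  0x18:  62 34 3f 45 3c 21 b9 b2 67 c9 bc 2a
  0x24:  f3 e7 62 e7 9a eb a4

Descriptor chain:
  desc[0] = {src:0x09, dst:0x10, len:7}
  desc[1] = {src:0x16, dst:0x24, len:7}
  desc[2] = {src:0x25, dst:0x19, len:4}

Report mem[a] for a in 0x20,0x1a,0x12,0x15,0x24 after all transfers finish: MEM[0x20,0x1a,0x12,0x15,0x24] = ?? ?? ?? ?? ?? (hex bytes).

MEM[0x20,0x1a,0x12,0x15,0x24] = 67 62 b5 be 8b

#0 dst[0x10+7] := {0x8d,0x84,0xb5,0x4e,0xac,0xbe,0x8b}
#1 dst[0x24+7] := {0x8b,0x2f,0x62,0x34,0x3f,0x45,0x3c}
#2 dst[0x19+4] := {0x2f,0x62,0x34,0x3f}
query mem[0x20]=0x67, mem[0x1a]=0x62, mem[0x12]=0xb5, mem[0x15]=0xbe, mem[0x24]=0x8b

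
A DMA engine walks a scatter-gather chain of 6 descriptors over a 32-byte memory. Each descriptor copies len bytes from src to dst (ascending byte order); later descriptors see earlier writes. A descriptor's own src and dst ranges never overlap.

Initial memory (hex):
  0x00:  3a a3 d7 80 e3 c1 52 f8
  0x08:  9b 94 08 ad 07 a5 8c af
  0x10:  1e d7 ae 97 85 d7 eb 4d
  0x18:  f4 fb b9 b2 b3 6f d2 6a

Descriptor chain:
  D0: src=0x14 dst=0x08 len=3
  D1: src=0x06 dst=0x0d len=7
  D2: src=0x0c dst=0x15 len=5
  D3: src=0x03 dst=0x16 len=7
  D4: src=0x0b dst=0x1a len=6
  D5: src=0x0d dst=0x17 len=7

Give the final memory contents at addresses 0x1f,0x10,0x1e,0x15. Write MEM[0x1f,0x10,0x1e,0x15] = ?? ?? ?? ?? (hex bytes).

[0] 0x14->0x08 len=3 : 85 d7 eb
[1] 0x06->0x0d len=7 : 52 f8 85 d7 eb ad 07
[2] 0x0c->0x15 len=5 : 07 52 f8 85 d7
[3] 0x03->0x16 len=7 : 80 e3 c1 52 f8 85 d7
[4] 0x0b->0x1a len=6 : ad 07 52 f8 85 d7
[5] 0x0d->0x17 len=7 : 52 f8 85 d7 eb ad 07
query mem[0x1f]=0xd7, mem[0x10]=0xd7, mem[0x1e]=0x85, mem[0x15]=0x07

MEM[0x1f,0x10,0x1e,0x15] = d7 d7 85 07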